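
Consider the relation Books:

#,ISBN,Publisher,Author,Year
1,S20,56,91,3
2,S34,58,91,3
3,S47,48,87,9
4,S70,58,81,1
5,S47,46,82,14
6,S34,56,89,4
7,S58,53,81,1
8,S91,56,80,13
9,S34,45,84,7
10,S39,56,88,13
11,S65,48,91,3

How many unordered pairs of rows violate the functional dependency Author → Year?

Author=91: all 3 rows agree on Year — 0 pairs.
Author=81: all 2 rows agree on Year — 0 pairs.

0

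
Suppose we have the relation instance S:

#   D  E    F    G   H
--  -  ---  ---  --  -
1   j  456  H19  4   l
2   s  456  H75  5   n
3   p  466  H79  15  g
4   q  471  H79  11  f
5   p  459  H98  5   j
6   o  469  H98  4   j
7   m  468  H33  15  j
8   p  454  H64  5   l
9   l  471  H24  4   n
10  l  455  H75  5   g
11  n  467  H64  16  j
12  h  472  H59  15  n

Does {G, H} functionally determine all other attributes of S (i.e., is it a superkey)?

All 12 rows have distinct {G, H} values, so {G, H} → (all attributes) holds and {G, H} is a superkey.

Yes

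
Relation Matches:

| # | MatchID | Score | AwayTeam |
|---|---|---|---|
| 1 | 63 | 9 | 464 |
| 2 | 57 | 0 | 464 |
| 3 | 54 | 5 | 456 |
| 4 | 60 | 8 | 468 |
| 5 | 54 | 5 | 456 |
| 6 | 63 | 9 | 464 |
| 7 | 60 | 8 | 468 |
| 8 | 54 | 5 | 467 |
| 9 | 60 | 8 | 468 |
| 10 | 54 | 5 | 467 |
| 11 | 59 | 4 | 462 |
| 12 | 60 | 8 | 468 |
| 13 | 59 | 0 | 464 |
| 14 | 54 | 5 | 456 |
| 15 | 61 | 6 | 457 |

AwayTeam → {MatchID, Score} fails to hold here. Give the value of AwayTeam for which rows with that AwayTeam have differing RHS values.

464

AwayTeam=464: rows 1, 2, 6, 13 → {MatchID,Score} takes values {(63, 9), (57, 0), (59, 0)} — violation
AwayTeam=456: rows 3, 5, 14 → {MatchID,Score} = (54, 5), (54, 5), (54, 5) ✓
AwayTeam=468: rows 4, 7, 9, 12 → {MatchID,Score} = (60, 8), (60, 8), (60, 8), (60, 8) ✓
AwayTeam=467: rows 8, 10 → {MatchID,Score} = (54, 5), (54, 5) ✓
AwayTeam=462: row 11 → {MatchID,Score} = (59, 4) ✓
AwayTeam=457: row 15 → {MatchID,Score} = (61, 6) ✓
The only AwayTeam value with inconsistent RHS is AwayTeam=464.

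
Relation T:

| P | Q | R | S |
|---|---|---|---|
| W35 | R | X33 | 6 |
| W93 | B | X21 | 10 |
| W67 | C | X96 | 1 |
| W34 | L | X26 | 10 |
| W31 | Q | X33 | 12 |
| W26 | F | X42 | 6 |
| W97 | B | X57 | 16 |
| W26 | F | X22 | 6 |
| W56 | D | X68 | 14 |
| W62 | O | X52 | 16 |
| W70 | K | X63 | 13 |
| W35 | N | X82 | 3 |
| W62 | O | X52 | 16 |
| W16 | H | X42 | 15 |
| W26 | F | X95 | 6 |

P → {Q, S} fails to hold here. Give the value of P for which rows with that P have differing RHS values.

W35

P=W35: 2 rows → {Q,S} takes values {(R, 6), (N, 3)} — violation
P=W93: 1 row → {Q,S} = (B, 10) ✓
P=W67: 1 row → {Q,S} = (C, 1) ✓
P=W34: 1 row → {Q,S} = (L, 10) ✓
P=W31: 1 row → {Q,S} = (Q, 12) ✓
P=W26: 3 rows → {Q,S} = (F, 6), (F, 6), (F, 6) ✓
P=W97: 1 row → {Q,S} = (B, 16) ✓
P=W56: 1 row → {Q,S} = (D, 14) ✓
P=W62: 2 rows → {Q,S} = (O, 16), (O, 16) ✓
P=W70: 1 row → {Q,S} = (K, 13) ✓
P=W16: 1 row → {Q,S} = (H, 15) ✓
The only P value with inconsistent RHS is P=W35.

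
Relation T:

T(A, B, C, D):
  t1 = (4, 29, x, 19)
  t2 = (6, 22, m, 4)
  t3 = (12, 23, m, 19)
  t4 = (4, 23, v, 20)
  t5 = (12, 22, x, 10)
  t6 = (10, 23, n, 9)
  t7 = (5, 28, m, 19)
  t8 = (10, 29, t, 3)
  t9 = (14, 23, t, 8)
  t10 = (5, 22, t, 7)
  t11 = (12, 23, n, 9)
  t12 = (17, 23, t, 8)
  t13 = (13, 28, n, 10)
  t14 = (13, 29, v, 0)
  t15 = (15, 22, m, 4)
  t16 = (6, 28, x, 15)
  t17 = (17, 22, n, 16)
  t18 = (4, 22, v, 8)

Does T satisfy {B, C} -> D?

(B=29, C=x): row 1 → D = 19 ✓
(B=22, C=m): rows 2, 15 → D = 4, 4 ✓
(B=23, C=m): row 3 → D = 19 ✓
(B=23, C=v): row 4 → D = 20 ✓
(B=22, C=x): row 5 → D = 10 ✓
(B=23, C=n): rows 6, 11 → D = 9, 9 ✓
(B=28, C=m): row 7 → D = 19 ✓
(B=29, C=t): row 8 → D = 3 ✓
(B=23, C=t): rows 9, 12 → D = 8, 8 ✓
(B=22, C=t): row 10 → D = 7 ✓
(B=28, C=n): row 13 → D = 10 ✓
(B=29, C=v): row 14 → D = 0 ✓
(B=28, C=x): row 16 → D = 15 ✓
(B=22, C=n): row 17 → D = 16 ✓
(B=22, C=v): row 18 → D = 8 ✓
Every {B, C} value is associated with a single D value, so {B, C} -> D holds.

Yes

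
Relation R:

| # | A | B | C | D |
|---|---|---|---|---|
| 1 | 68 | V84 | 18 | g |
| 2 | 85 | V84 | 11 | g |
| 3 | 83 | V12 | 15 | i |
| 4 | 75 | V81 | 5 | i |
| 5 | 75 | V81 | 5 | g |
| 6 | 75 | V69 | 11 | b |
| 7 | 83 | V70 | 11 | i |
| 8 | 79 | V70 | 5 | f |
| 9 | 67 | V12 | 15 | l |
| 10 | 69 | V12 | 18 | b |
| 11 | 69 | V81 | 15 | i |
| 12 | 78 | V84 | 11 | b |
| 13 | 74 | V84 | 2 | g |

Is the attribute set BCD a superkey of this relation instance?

Yes

All 13 rows have distinct BCD values, so BCD → (all attributes) holds and BCD is a superkey.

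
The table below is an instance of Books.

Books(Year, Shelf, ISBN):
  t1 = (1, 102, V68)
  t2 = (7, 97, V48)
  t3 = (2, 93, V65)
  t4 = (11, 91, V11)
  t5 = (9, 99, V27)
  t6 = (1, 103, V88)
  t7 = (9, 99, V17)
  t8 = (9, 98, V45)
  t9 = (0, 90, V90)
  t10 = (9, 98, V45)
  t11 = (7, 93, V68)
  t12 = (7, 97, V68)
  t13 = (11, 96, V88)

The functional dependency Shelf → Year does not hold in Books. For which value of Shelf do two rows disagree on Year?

93

Shelf=102: row 1 → Year = 1 ✓
Shelf=97: rows 2, 12 → Year = 7, 7 ✓
Shelf=93: rows 3, 11 → Year takes values {2, 7} — violation
Shelf=91: row 4 → Year = 11 ✓
Shelf=99: rows 5, 7 → Year = 9, 9 ✓
Shelf=103: row 6 → Year = 1 ✓
Shelf=98: rows 8, 10 → Year = 9, 9 ✓
Shelf=90: row 9 → Year = 0 ✓
Shelf=96: row 13 → Year = 11 ✓
The only Shelf value with inconsistent Year is Shelf=93.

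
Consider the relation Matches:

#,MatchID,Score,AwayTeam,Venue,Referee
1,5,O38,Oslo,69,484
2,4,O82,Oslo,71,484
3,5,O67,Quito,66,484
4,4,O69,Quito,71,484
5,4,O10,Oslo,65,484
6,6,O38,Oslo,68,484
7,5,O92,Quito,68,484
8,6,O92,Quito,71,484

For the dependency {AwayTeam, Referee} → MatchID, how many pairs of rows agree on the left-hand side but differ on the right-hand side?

(AwayTeam=Oslo, Referee=484): violating pairs (1,2), (1,5), (1,6), (2,6), (5,6) — 5 pairs.
(AwayTeam=Quito, Referee=484): violating pairs (3,4), (3,8), (4,7), (4,8), (7,8) — 5 pairs.

10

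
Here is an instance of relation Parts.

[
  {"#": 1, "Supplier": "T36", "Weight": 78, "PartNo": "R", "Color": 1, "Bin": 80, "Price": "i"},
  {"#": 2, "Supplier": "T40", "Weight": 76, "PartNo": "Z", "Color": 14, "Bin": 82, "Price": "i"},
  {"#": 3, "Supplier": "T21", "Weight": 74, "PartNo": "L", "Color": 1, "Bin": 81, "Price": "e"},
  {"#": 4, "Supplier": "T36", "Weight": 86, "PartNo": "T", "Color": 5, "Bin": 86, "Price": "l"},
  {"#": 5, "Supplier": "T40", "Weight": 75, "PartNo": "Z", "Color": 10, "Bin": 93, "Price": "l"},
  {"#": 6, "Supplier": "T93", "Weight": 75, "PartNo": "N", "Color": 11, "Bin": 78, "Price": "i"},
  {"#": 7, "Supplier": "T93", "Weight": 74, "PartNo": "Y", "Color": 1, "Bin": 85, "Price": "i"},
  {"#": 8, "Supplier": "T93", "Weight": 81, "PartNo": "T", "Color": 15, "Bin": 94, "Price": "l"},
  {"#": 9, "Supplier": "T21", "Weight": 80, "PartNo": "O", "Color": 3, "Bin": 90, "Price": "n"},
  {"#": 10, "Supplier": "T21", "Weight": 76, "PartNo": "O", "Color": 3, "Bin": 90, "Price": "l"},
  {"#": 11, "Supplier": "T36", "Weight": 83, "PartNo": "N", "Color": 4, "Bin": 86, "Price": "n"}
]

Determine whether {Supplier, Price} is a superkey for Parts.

No

Rows 6 and 7 have the same {Supplier, Price} value (Supplier=T93, Price=i) but are distinct tuples, so {Supplier, Price} does not determine every attribute — not a superkey.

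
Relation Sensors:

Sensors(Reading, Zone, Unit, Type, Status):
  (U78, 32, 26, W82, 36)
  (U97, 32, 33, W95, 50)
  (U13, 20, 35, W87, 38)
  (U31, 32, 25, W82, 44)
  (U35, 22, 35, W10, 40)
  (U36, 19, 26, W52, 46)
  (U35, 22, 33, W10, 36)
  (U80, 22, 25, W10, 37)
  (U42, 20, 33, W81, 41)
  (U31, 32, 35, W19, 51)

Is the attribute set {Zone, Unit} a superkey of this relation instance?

All 10 rows have distinct {Zone, Unit} values, so {Zone, Unit} → (all attributes) holds and {Zone, Unit} is a superkey.

Yes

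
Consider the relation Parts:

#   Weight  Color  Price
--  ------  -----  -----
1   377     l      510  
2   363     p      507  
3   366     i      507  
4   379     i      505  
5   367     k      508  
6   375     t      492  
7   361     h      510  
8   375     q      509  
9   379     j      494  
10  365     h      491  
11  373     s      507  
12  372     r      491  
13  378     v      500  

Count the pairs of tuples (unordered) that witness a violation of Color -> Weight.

2

Color=i: violating pairs (3,4) — 1 pair.
Color=h: violating pairs (7,10) — 1 pair.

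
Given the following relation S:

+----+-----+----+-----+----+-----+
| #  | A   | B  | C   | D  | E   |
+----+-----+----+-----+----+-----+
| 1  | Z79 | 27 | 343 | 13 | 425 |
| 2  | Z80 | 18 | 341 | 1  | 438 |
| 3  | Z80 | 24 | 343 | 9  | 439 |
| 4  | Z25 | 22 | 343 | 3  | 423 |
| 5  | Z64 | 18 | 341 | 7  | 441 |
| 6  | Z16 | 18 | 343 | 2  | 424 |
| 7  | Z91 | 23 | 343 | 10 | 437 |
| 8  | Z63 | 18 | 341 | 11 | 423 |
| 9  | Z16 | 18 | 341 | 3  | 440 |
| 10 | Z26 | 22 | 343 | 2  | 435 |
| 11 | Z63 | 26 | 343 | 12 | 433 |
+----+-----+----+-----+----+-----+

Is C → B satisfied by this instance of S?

C=343: rows 1, 3, 4, 6, 7, 10, 11 → B takes values {27, 24, 22, 18, 23, 26} — violation
C=341: rows 2, 5, 8, 9 → B = 18, 18, 18, 18 ✓
Two rows agree on C but differ on B, so C → B does not hold.

No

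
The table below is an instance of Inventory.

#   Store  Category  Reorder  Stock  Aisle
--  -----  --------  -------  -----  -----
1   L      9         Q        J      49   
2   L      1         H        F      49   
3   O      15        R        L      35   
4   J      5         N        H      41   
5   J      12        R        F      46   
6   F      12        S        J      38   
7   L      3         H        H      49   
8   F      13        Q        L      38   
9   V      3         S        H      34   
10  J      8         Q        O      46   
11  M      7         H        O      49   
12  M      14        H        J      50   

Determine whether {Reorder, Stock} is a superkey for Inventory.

All 12 rows have distinct {Reorder, Stock} values, so {Reorder, Stock} → (all attributes) holds and {Reorder, Stock} is a superkey.

Yes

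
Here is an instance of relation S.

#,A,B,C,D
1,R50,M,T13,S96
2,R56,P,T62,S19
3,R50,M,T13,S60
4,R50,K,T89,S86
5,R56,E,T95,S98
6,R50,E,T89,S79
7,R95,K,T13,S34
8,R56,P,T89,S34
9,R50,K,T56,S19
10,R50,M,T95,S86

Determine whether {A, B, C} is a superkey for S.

Rows 1 and 3 have the same {A, B, C} value (A=R50, B=M, C=T13) but are distinct tuples, so {A, B, C} does not determine every attribute — not a superkey.

No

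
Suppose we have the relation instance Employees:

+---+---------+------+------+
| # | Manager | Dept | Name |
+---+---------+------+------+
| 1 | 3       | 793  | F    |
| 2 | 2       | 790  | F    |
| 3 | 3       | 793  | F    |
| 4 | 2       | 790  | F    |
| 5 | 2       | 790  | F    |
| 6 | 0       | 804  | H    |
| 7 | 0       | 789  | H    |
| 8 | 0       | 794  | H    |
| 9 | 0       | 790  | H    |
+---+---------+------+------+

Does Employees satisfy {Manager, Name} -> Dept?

No

(Manager=3, Name=F): rows 1, 3 → Dept = 793, 793 ✓
(Manager=2, Name=F): rows 2, 4, 5 → Dept = 790, 790, 790 ✓
(Manager=0, Name=H): rows 6, 7, 8, 9 → Dept takes values {804, 789, 794, 790} — violation
Two rows agree on {Manager, Name} but differ on Dept, so {Manager, Name} -> Dept does not hold.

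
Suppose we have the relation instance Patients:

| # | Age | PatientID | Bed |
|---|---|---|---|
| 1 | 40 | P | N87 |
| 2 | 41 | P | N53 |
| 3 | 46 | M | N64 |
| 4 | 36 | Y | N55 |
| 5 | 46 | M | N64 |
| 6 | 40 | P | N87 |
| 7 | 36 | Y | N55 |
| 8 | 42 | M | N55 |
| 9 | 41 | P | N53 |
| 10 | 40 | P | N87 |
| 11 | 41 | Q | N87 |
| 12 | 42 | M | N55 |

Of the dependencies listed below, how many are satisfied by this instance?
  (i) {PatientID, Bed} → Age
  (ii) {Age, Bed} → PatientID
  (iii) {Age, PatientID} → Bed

(i) {PatientID, Bed} → Age: every LHS value maps to a single RHS value — holds.
(ii) {Age, Bed} → PatientID: every LHS value maps to a single RHS value — holds.
(iii) {Age, PatientID} → Bed: every LHS value maps to a single RHS value — holds.
3 of the 3 dependencies hold.

3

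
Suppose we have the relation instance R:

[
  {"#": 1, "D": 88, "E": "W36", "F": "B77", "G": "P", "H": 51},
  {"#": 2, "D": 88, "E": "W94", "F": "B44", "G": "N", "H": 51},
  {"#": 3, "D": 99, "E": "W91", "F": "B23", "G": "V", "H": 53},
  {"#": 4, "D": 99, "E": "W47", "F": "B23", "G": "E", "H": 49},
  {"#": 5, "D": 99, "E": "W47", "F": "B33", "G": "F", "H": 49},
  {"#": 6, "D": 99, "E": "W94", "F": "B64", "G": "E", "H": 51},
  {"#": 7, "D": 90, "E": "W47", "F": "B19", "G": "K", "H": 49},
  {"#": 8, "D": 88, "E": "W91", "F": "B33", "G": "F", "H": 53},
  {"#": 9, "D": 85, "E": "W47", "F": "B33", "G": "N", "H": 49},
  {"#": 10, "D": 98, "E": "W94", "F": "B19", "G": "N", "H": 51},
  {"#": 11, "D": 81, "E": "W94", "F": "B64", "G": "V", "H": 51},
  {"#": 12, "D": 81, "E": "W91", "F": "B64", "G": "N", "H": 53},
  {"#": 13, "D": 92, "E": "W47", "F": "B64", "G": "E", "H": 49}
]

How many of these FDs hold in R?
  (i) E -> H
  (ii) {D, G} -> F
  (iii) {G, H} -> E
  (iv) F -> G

(i) E -> H: every LHS value maps to a single RHS value — holds.
(ii) {D, G} -> F: (D=99, G=E): rows 4, 6 → F takes values {B23, B64} — violation — fails.
(iii) {G, H} -> E: every LHS value maps to a single RHS value — holds.
(iv) F -> G: F=B23: rows 3, 4 → G takes values {V, E} — violation; F=B33: rows 5, 8, 9 → G takes values {F, N} — violation; F=B64: rows 6, 11, 12, 13 → G takes values {E, V, N} — violation; F=B19: rows 7, 10 → G takes values {K, N} — violation — fails.
2 of the 4 dependencies hold.

2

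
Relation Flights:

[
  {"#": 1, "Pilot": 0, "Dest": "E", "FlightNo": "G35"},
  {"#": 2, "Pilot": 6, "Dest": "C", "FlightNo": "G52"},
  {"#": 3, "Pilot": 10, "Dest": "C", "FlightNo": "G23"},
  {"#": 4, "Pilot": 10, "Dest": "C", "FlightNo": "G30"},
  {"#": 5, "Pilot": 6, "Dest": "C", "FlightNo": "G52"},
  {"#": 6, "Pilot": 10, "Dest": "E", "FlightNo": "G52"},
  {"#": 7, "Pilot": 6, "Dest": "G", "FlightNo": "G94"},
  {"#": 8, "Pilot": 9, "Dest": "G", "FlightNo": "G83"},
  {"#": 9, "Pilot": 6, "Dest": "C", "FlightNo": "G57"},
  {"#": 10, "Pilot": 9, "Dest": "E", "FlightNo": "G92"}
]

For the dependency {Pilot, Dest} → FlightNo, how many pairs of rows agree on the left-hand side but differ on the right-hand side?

3

(Pilot=6, Dest=C): violating pairs (2,9), (5,9) — 2 pairs.
(Pilot=10, Dest=C): violating pairs (3,4) — 1 pair.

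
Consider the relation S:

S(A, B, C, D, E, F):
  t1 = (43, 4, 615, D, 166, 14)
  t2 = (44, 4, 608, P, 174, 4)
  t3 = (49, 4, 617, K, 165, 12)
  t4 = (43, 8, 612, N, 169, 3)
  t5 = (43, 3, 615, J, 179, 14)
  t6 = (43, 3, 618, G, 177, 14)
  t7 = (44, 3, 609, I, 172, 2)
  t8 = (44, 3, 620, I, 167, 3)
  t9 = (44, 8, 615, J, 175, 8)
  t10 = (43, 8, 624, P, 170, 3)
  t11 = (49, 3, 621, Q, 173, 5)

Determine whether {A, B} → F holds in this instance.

No

(A=43, B=4): row 1 → F = 14 ✓
(A=44, B=4): row 2 → F = 4 ✓
(A=49, B=4): row 3 → F = 12 ✓
(A=43, B=8): rows 4, 10 → F = 3, 3 ✓
(A=43, B=3): rows 5, 6 → F = 14, 14 ✓
(A=44, B=3): rows 7, 8 → F takes values {2, 3} — violation
(A=44, B=8): row 9 → F = 8 ✓
(A=49, B=3): row 11 → F = 5 ✓
Two rows agree on {A, B} but differ on F, so {A, B} → F does not hold.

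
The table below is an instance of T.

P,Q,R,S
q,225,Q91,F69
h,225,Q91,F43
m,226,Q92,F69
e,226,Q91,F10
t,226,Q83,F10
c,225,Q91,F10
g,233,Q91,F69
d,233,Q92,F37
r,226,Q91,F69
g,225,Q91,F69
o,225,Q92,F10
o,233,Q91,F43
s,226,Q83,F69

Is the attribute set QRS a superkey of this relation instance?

No

Two distinct rows share (Q=225, R=Q91, S=F69), so QRS does not determine every attribute — not a superkey.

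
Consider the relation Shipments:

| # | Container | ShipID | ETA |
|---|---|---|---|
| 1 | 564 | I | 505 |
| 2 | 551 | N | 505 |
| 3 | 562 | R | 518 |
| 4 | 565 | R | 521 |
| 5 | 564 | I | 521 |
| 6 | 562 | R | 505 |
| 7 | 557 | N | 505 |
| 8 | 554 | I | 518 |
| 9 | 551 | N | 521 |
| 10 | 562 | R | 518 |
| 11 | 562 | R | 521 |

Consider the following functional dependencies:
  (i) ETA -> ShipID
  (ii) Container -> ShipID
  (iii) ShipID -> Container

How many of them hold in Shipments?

(i) ETA -> ShipID: ETA=505: rows 1, 2, 6, 7 → ShipID takes values {I, N, R} — violation; ETA=518: rows 3, 8, 10 → ShipID takes values {R, I} — violation; ETA=521: rows 4, 5, 9, 11 → ShipID takes values {R, I, N} — violation — fails.
(ii) Container -> ShipID: every LHS value maps to a single RHS value — holds.
(iii) ShipID -> Container: ShipID=I: rows 1, 5, 8 → Container takes values {564, 554} — violation; ShipID=N: rows 2, 7, 9 → Container takes values {551, 557} — violation; ShipID=R: rows 3, 4, 6, 10, 11 → Container takes values {562, 565} — violation — fails.
1 of the 3 dependencies holds.

1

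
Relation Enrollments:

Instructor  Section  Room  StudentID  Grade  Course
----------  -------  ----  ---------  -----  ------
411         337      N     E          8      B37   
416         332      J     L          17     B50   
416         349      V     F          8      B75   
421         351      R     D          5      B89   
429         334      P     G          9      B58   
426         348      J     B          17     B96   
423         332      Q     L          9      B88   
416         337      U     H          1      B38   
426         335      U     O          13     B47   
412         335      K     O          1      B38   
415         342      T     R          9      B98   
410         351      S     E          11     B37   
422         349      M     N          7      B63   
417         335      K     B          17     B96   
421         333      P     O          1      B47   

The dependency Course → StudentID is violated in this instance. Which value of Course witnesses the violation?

Course=B37: 2 rows → StudentID = E, E ✓
Course=B50: 1 row → StudentID = L ✓
Course=B75: 1 row → StudentID = F ✓
Course=B89: 1 row → StudentID = D ✓
Course=B58: 1 row → StudentID = G ✓
Course=B96: 2 rows → StudentID = B, B ✓
Course=B88: 1 row → StudentID = L ✓
Course=B38: 2 rows → StudentID takes values {H, O} — violation
Course=B47: 2 rows → StudentID = O, O ✓
Course=B98: 1 row → StudentID = R ✓
Course=B63: 1 row → StudentID = N ✓
The only Course value with inconsistent StudentID is Course=B38.

B38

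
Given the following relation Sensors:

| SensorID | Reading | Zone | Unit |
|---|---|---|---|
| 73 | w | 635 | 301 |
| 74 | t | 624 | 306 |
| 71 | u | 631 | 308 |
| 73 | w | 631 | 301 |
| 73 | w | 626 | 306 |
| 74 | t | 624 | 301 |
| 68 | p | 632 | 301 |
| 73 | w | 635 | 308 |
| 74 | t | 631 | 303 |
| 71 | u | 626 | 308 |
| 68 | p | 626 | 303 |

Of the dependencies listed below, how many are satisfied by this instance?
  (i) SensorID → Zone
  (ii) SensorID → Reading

1

(i) SensorID → Zone: SensorID=73: 4 rows → Zone takes values {635, 631, 626} — violation; SensorID=74: 3 rows → Zone takes values {624, 631} — violation; SensorID=71: 2 rows → Zone takes values {631, 626} — violation; SensorID=68: 2 rows → Zone takes values {632, 626} — violation — fails.
(ii) SensorID → Reading: every LHS value maps to a single RHS value — holds.
1 of the 2 dependencies holds.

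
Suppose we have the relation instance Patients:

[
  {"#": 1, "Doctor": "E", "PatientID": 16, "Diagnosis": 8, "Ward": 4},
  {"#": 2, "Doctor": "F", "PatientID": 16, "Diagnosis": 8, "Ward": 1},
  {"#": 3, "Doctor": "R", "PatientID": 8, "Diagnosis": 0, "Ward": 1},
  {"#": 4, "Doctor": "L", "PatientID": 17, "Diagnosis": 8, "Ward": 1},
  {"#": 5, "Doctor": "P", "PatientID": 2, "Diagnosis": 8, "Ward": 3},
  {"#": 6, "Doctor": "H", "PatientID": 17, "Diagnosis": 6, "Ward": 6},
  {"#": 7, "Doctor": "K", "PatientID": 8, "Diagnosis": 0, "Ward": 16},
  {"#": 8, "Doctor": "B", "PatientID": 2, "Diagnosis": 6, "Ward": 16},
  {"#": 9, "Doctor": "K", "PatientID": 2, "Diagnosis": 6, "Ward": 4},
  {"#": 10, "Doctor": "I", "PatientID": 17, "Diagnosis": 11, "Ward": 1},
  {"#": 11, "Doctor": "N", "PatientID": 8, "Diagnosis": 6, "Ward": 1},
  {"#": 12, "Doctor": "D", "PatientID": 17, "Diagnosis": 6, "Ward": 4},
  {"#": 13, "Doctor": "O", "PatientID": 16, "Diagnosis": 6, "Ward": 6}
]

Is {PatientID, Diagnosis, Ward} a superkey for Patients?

Yes

All 13 rows have distinct {PatientID, Diagnosis, Ward} values, so {PatientID, Diagnosis, Ward} → (all attributes) holds and {PatientID, Diagnosis, Ward} is a superkey.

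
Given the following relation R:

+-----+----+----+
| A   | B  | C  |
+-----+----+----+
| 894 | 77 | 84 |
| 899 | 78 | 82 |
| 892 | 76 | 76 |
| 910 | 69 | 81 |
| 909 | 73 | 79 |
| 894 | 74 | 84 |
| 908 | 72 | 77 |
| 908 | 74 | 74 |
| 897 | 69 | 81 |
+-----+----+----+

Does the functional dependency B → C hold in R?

B=77: 1 row → C = 84 ✓
B=78: 1 row → C = 82 ✓
B=76: 1 row → C = 76 ✓
B=69: 2 rows → C = 81, 81 ✓
B=73: 1 row → C = 79 ✓
B=74: 2 rows → C takes values {84, 74} — violation
B=72: 1 row → C = 77 ✓
Two rows agree on B but differ on C, so B → C does not hold.

No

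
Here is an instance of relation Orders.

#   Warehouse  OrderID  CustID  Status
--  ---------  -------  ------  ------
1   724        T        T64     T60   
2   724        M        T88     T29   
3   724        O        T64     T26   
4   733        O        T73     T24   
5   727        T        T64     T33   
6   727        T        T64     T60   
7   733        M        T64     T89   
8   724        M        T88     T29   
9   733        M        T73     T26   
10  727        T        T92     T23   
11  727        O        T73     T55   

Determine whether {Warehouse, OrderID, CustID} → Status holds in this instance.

No

(Warehouse=724, OrderID=T, CustID=T64): row 1 → Status = T60 ✓
(Warehouse=724, OrderID=M, CustID=T88): rows 2, 8 → Status = T29, T29 ✓
(Warehouse=724, OrderID=O, CustID=T64): row 3 → Status = T26 ✓
(Warehouse=733, OrderID=O, CustID=T73): row 4 → Status = T24 ✓
(Warehouse=727, OrderID=T, CustID=T64): rows 5, 6 → Status takes values {T33, T60} — violation
(Warehouse=733, OrderID=M, CustID=T64): row 7 → Status = T89 ✓
(Warehouse=733, OrderID=M, CustID=T73): row 9 → Status = T26 ✓
(Warehouse=727, OrderID=T, CustID=T92): row 10 → Status = T23 ✓
(Warehouse=727, OrderID=O, CustID=T73): row 11 → Status = T55 ✓
Two rows agree on {Warehouse, OrderID, CustID} but differ on Status, so {Warehouse, OrderID, CustID} → Status does not hold.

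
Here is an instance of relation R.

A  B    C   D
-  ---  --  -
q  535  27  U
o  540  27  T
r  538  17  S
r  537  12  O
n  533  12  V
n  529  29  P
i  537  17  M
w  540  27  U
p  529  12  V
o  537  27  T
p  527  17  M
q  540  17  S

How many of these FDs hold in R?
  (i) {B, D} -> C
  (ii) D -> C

2

(i) {B, D} -> C: every LHS value maps to a single RHS value — holds.
(ii) D -> C: every LHS value maps to a single RHS value — holds.
2 of the 2 dependencies hold.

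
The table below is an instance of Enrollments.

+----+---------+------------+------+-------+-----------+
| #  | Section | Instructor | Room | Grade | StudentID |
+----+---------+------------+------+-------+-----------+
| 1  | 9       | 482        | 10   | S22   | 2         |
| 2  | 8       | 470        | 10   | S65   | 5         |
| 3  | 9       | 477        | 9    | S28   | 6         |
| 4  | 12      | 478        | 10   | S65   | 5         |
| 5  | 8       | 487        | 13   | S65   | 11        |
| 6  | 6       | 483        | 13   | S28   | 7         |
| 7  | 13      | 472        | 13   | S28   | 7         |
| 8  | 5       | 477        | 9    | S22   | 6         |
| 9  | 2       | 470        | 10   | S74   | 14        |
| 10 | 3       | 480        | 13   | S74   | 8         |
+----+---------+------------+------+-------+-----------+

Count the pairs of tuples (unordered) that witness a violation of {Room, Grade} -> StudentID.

(Room=10, Grade=S65): all 2 rows agree on StudentID — 0 pairs.
(Room=13, Grade=S28): all 2 rows agree on StudentID — 0 pairs.

0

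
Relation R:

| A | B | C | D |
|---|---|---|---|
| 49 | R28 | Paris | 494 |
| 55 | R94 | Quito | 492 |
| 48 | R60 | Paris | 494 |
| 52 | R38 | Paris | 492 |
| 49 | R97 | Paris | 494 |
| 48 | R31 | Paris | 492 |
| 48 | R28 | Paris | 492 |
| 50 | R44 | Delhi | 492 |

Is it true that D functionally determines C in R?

D=494: 3 rows → C = Paris, Paris, Paris ✓
D=492: 5 rows → C takes values {Quito, Paris, Delhi} — violation
Two rows agree on D but differ on C, so D → C does not hold.

No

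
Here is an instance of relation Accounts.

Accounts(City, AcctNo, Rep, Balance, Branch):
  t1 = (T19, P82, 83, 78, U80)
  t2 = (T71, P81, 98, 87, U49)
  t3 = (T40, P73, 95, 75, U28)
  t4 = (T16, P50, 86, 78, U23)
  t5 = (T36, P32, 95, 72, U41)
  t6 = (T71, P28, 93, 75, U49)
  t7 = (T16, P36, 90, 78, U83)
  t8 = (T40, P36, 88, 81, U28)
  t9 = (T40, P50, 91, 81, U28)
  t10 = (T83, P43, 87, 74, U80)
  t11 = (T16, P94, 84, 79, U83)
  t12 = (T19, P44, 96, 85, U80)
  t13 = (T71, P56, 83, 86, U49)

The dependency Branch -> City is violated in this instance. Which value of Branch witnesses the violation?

U80

Branch=U80: rows 1, 10, 12 → City takes values {T19, T83} — violation
Branch=U49: rows 2, 6, 13 → City = T71, T71, T71 ✓
Branch=U28: rows 3, 8, 9 → City = T40, T40, T40 ✓
Branch=U23: row 4 → City = T16 ✓
Branch=U41: row 5 → City = T36 ✓
Branch=U83: rows 7, 11 → City = T16, T16 ✓
The only Branch value with inconsistent City is Branch=U80.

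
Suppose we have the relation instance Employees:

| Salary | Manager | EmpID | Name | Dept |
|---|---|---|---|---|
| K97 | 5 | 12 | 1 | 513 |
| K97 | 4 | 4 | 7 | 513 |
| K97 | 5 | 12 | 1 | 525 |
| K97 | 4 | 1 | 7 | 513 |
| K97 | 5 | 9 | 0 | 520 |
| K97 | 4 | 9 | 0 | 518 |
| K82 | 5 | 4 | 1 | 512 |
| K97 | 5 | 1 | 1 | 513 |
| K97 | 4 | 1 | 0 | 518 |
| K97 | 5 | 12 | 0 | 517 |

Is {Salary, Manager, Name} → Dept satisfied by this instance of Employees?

No

(Salary=K97, Manager=5, Name=1): 3 rows → Dept takes values {513, 525} — violation
(Salary=K97, Manager=4, Name=7): 2 rows → Dept = 513, 513 ✓
(Salary=K97, Manager=5, Name=0): 2 rows → Dept takes values {520, 517} — violation
(Salary=K97, Manager=4, Name=0): 2 rows → Dept = 518, 518 ✓
(Salary=K82, Manager=5, Name=1): 1 row → Dept = 512 ✓
Two rows agree on {Salary, Manager, Name} but differ on Dept, so {Salary, Manager, Name} → Dept does not hold.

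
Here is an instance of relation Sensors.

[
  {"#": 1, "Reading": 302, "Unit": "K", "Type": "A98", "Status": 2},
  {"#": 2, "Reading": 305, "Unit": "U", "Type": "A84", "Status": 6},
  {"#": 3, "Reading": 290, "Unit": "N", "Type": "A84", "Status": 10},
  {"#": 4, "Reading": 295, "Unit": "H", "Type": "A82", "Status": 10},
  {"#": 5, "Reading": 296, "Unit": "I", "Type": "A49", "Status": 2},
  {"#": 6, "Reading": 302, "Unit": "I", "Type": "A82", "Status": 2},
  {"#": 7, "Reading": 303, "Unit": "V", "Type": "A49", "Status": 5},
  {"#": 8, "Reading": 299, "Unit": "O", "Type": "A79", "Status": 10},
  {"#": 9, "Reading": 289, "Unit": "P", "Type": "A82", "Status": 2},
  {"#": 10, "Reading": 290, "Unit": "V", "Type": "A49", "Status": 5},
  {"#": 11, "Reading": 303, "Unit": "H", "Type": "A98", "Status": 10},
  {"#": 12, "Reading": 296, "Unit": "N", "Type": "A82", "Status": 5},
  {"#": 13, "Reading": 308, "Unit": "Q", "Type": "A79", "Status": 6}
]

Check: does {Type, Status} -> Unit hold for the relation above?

No

(Type=A98, Status=2): row 1 → Unit = K ✓
(Type=A84, Status=6): row 2 → Unit = U ✓
(Type=A84, Status=10): row 3 → Unit = N ✓
(Type=A82, Status=10): row 4 → Unit = H ✓
(Type=A49, Status=2): row 5 → Unit = I ✓
(Type=A82, Status=2): rows 6, 9 → Unit takes values {I, P} — violation
(Type=A49, Status=5): rows 7, 10 → Unit = V, V ✓
(Type=A79, Status=10): row 8 → Unit = O ✓
(Type=A98, Status=10): row 11 → Unit = H ✓
(Type=A82, Status=5): row 12 → Unit = N ✓
(Type=A79, Status=6): row 13 → Unit = Q ✓
Two rows agree on {Type, Status} but differ on Unit, so {Type, Status} -> Unit does not hold.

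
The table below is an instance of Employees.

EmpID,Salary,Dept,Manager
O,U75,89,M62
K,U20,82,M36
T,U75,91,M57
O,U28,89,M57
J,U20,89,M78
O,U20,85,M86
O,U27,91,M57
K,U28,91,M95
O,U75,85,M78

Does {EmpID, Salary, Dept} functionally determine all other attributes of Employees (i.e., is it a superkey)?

All 9 rows have distinct {EmpID, Salary, Dept} values, so {EmpID, Salary, Dept} → (all attributes) holds and {EmpID, Salary, Dept} is a superkey.

Yes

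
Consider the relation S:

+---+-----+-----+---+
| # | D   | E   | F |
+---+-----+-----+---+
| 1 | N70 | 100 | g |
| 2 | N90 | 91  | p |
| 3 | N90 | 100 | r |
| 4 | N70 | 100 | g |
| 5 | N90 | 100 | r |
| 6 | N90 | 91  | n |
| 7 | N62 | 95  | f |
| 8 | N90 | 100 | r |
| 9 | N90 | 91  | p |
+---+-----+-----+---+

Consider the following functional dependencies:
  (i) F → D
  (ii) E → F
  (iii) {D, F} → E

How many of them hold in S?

2

(i) F → D: every LHS value maps to a single RHS value — holds.
(ii) E → F: E=100: rows 1, 3, 4, 5, 8 → F takes values {g, r} — violation; E=91: rows 2, 6, 9 → F takes values {p, n} — violation — fails.
(iii) {D, F} → E: every LHS value maps to a single RHS value — holds.
2 of the 3 dependencies hold.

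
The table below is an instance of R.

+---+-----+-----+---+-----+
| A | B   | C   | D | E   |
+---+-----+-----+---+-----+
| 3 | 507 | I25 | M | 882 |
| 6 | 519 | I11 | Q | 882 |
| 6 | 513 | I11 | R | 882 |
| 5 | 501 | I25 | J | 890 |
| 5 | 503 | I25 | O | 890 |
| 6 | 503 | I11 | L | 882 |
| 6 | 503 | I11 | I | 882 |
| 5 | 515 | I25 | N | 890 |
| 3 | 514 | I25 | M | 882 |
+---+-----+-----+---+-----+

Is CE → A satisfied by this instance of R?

Yes

(C=I25, E=882): 2 rows → A = 3, 3 ✓
(C=I11, E=882): 4 rows → A = 6, 6, 6, 6 ✓
(C=I25, E=890): 3 rows → A = 5, 5, 5 ✓
Every CE value is associated with a single A value, so CE → A holds.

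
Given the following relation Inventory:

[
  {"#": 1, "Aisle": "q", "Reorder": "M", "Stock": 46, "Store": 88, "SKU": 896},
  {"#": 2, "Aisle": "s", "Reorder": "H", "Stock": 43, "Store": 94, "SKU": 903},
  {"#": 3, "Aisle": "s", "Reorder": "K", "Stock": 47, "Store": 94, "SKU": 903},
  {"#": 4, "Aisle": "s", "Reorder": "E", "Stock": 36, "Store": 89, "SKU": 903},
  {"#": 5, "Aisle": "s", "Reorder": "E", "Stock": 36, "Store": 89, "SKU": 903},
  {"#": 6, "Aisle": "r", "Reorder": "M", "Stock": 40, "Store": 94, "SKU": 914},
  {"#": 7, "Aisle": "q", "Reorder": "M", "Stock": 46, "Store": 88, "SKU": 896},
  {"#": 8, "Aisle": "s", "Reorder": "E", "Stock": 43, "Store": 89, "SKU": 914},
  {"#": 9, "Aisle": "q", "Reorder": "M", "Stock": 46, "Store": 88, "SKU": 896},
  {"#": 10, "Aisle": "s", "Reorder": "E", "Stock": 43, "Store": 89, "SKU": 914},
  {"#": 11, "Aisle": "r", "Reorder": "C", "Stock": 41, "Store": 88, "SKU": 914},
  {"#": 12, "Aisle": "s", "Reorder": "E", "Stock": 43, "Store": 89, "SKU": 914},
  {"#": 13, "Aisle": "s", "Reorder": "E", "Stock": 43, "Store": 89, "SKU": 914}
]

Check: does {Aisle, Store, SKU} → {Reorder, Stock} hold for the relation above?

(Aisle=q, Store=88, SKU=896): rows 1, 7, 9 → {Reorder,Stock} = (M, 46), (M, 46), (M, 46) ✓
(Aisle=s, Store=94, SKU=903): rows 2, 3 → {Reorder,Stock} takes values {(H, 43), (K, 47)} — violation
(Aisle=s, Store=89, SKU=903): rows 4, 5 → {Reorder,Stock} = (E, 36), (E, 36) ✓
(Aisle=r, Store=94, SKU=914): row 6 → {Reorder,Stock} = (M, 40) ✓
(Aisle=s, Store=89, SKU=914): rows 8, 10, 12, 13 → {Reorder,Stock} = (E, 43), (E, 43), (E, 43), (E, 43) ✓
(Aisle=r, Store=88, SKU=914): row 11 → {Reorder,Stock} = (C, 41) ✓
Two rows agree on {Aisle, Store, SKU} but differ on {Reorder, Stock}, so {Aisle, Store, SKU} → {Reorder, Stock} does not hold.

No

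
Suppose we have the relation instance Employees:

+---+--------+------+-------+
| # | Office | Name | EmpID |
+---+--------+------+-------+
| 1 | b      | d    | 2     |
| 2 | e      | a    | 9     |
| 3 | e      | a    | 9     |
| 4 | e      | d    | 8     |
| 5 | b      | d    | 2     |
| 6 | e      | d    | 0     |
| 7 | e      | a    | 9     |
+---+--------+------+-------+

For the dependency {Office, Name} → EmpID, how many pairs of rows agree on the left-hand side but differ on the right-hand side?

1

(Office=b, Name=d): all 2 rows agree on EmpID — 0 pairs.
(Office=e, Name=a): all 3 rows agree on EmpID — 0 pairs.
(Office=e, Name=d): violating pairs (4,6) — 1 pair.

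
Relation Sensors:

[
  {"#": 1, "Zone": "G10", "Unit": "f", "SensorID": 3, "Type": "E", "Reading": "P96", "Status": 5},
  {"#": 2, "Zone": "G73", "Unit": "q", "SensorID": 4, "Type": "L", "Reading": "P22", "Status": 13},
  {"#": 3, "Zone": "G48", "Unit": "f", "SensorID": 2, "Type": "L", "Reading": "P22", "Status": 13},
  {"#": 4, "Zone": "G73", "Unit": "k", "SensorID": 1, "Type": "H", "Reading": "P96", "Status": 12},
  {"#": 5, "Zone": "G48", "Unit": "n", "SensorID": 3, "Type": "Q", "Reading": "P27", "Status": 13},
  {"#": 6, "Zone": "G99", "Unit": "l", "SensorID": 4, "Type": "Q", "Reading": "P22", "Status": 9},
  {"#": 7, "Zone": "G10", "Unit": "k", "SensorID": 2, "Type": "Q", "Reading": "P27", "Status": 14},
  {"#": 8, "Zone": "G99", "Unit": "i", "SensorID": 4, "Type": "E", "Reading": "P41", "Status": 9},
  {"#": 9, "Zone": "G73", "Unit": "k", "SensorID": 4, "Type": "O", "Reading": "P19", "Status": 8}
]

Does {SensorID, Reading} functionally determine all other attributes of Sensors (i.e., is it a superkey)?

Rows 2 and 6 have the same {SensorID, Reading} value (SensorID=4, Reading=P22) but are distinct tuples, so {SensorID, Reading} does not determine every attribute — not a superkey.

No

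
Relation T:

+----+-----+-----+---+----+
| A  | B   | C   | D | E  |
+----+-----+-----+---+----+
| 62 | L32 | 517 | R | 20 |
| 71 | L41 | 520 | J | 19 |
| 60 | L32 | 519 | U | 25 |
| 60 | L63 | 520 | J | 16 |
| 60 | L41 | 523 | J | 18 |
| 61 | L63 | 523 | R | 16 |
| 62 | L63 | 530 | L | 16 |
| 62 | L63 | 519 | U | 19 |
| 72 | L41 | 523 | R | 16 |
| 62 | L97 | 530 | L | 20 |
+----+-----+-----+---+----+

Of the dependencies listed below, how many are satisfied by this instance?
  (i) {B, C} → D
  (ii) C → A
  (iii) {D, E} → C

1

(i) {B, C} → D: (B=L41, C=523): 2 rows → D takes values {J, R} — violation — fails.
(ii) C → A: C=520: 2 rows → A takes values {71, 60} — violation; C=519: 2 rows → A takes values {60, 62} — violation; C=523: 3 rows → A takes values {60, 61, 72} — violation — fails.
(iii) {D, E} → C: every LHS value maps to a single RHS value — holds.
1 of the 3 dependencies holds.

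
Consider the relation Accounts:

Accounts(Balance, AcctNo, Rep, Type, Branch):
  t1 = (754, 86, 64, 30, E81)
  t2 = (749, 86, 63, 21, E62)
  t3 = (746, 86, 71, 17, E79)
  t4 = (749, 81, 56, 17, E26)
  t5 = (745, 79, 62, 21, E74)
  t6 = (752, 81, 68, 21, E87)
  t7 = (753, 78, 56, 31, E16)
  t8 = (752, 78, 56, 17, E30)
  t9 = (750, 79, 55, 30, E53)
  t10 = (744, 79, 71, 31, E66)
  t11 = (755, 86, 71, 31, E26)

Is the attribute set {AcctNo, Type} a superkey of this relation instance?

All 11 rows have distinct {AcctNo, Type} values, so {AcctNo, Type} → (all attributes) holds and {AcctNo, Type} is a superkey.

Yes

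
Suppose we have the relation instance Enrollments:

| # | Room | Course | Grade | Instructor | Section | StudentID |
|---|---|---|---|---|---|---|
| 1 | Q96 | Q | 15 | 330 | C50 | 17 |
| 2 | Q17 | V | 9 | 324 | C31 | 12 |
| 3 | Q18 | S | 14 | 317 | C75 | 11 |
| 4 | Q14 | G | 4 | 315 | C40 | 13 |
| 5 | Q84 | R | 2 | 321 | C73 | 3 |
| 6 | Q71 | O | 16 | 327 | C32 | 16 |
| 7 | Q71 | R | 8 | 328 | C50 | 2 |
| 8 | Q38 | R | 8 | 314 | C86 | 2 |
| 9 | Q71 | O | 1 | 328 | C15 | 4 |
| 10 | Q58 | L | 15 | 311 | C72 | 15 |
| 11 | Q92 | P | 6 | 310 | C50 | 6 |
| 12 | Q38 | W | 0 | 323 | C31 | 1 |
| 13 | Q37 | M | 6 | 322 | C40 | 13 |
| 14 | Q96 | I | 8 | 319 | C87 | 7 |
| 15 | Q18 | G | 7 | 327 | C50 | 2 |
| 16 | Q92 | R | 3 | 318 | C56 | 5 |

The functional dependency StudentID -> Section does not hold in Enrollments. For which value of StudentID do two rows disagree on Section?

StudentID=17: row 1 → Section = C50 ✓
StudentID=12: row 2 → Section = C31 ✓
StudentID=11: row 3 → Section = C75 ✓
StudentID=13: rows 4, 13 → Section = C40, C40 ✓
StudentID=3: row 5 → Section = C73 ✓
StudentID=16: row 6 → Section = C32 ✓
StudentID=2: rows 7, 8, 15 → Section takes values {C50, C86} — violation
StudentID=4: row 9 → Section = C15 ✓
StudentID=15: row 10 → Section = C72 ✓
StudentID=6: row 11 → Section = C50 ✓
StudentID=1: row 12 → Section = C31 ✓
StudentID=7: row 14 → Section = C87 ✓
StudentID=5: row 16 → Section = C56 ✓
The only StudentID value with inconsistent Section is StudentID=2.

2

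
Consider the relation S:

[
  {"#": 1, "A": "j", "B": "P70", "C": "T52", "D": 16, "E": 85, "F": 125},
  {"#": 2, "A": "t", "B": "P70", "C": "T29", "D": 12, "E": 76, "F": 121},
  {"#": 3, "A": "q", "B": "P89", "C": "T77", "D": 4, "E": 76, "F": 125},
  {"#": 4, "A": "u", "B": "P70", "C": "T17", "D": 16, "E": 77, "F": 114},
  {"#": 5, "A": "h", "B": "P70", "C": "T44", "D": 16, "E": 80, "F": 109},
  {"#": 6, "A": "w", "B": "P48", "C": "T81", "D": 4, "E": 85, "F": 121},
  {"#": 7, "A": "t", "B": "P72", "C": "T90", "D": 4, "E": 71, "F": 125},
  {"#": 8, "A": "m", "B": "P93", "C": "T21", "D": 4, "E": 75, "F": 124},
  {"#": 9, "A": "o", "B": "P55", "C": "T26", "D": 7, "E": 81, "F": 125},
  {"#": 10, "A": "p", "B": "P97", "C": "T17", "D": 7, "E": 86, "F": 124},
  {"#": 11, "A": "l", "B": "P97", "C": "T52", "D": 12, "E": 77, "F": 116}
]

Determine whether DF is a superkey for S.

Rows 3 and 7 have the same DF value (D=4, F=125) but are distinct tuples, so DF does not determine every attribute — not a superkey.

No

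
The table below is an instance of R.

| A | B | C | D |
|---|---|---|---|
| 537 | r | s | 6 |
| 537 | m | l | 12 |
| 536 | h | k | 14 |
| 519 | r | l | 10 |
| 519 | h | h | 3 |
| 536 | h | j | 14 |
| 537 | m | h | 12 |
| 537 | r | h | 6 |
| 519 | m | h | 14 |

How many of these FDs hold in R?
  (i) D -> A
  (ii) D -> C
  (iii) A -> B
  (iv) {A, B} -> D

1

(i) D -> A: D=14: 3 rows → A takes values {536, 519} — violation — fails.
(ii) D -> C: D=6: 2 rows → C takes values {s, h} — violation; D=12: 2 rows → C takes values {l, h} — violation; D=14: 3 rows → C takes values {k, j, h} — violation — fails.
(iii) A -> B: A=537: 4 rows → B takes values {r, m} — violation; A=519: 3 rows → B takes values {r, h, m} — violation — fails.
(iv) {A, B} -> D: every LHS value maps to a single RHS value — holds.
1 of the 4 dependencies holds.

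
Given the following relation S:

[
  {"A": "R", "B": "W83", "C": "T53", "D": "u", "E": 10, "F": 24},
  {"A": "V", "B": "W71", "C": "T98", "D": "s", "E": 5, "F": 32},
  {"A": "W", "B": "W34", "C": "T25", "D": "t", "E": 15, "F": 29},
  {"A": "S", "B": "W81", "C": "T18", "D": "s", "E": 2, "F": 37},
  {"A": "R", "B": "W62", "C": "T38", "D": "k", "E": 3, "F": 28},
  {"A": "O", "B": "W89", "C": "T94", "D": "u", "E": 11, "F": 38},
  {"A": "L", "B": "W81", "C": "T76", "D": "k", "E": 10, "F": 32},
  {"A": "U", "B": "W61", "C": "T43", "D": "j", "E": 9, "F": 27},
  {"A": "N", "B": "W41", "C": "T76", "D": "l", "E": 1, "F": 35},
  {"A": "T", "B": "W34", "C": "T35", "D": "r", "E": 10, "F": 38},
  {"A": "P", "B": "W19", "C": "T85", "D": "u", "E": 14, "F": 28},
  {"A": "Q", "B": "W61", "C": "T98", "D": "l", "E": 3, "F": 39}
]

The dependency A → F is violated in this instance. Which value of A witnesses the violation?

R

A=R: 2 rows → F takes values {24, 28} — violation
A=V: 1 row → F = 32 ✓
A=W: 1 row → F = 29 ✓
A=S: 1 row → F = 37 ✓
A=O: 1 row → F = 38 ✓
A=L: 1 row → F = 32 ✓
A=U: 1 row → F = 27 ✓
A=N: 1 row → F = 35 ✓
A=T: 1 row → F = 38 ✓
A=P: 1 row → F = 28 ✓
A=Q: 1 row → F = 39 ✓
The only A value with inconsistent F is A=R.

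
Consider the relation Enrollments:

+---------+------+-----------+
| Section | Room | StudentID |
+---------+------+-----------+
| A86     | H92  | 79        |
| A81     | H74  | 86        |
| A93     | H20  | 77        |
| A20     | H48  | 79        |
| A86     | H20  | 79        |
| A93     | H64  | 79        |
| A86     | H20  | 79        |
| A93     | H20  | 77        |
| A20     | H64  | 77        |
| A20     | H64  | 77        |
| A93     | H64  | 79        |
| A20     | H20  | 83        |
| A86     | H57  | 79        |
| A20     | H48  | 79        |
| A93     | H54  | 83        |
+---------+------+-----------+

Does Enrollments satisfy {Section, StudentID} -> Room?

No

(Section=A86, StudentID=79): 4 rows → Room takes values {H92, H20, H57} — violation
(Section=A81, StudentID=86): 1 row → Room = H74 ✓
(Section=A93, StudentID=77): 2 rows → Room = H20, H20 ✓
(Section=A20, StudentID=79): 2 rows → Room = H48, H48 ✓
(Section=A93, StudentID=79): 2 rows → Room = H64, H64 ✓
(Section=A20, StudentID=77): 2 rows → Room = H64, H64 ✓
(Section=A20, StudentID=83): 1 row → Room = H20 ✓
(Section=A93, StudentID=83): 1 row → Room = H54 ✓
Two rows agree on {Section, StudentID} but differ on Room, so {Section, StudentID} -> Room does not hold.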